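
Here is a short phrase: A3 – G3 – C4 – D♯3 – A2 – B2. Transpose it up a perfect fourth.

A3 -> D4
G3 -> C4
C4 -> F4
D#3 -> G#3
A2 -> D3
B2 -> E3

D4 C4 F4 G#3 D3 E3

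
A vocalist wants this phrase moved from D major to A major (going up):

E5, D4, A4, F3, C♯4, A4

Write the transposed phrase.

From D up to A is a perfect fifth; apply that to each pitch.
E5 becomes B5
D4 becomes A4
A4 becomes E5
F3 becomes C4
C#4 becomes G#4
A4 becomes E5

B5 A4 E5 C4 G#4 E5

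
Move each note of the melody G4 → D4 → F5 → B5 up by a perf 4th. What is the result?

G4 to C5
D4 to G4
F5 to Bb5
B5 to E6

C5 G4 Bb5 E6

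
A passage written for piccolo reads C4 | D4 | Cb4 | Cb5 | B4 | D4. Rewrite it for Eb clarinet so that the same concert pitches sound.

A4 B4 Ab4 Ab5 G#5 B4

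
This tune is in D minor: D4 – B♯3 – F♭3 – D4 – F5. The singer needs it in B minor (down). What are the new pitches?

B3 G##3 Db3 B3 D5

D minor to B minor down is a minor third, so every note moves down by that interval.
D4 -> B3
B#3 -> G##3
Fb3 -> Db3
D4 -> B3
F5 -> D5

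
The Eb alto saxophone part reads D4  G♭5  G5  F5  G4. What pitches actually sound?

F3 Bbb4 Bb4 Ab4 Bb3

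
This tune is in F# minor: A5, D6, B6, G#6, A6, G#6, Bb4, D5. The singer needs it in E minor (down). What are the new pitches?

F# minor to E minor down is a major second, so every note moves down by that interval.
A5 -> G5
D6 -> C6
B6 -> A6
G#6 -> F#6
A6 -> G6
G#6 -> F#6
Bb4 -> Ab4
D5 -> C5

G5 C6 A6 F#6 G6 F#6 Ab4 C5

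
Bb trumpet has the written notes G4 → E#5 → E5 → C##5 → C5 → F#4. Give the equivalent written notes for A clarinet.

Ab4 F#5 F5 D#5 Db5 G4

First find concert pitch: the Bb trumpet sounds a major second below written, so G4 E#5 E5 C##5 C5 F#4 sounds F4 D#5 D5 B#4 Bb4 E4.
Then write for A clarinet: it sounds a minor third below written, so the part must be a minor third above concert.
F4 → Ab4
D#5 → F#5
D5 → F5
B#4 → D#5
Bb4 → Db5
E4 → G4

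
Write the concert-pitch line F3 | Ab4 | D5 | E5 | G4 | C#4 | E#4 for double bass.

F4 Ab5 D6 E6 G5 C#5 E#5

The double bass sounds a perfect octave below written, so the written part must be a perfect octave above concert — transpose each note up.
F3 becomes F4
Ab4 becomes Ab5
D5 becomes D6
E5 becomes E6
G4 becomes G5
C#4 becomes C#5
E#4 becomes E#5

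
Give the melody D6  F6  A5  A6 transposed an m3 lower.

B5 D6 F#5 F#6

D6: a third down reaches B, and 3 semitones makes it B5.
F6: a third down reaches D, and 3 semitones makes it D6.
A minor third down from A5 gives F#5.
A6 down a minor third is F#6.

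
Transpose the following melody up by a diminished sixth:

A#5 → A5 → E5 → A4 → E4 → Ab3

F6 Fb6 Cb6 Fb5 Cb5 Fbb4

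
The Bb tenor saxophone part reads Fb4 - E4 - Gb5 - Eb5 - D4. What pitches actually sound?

Ebb3 D3 Fb4 Db4 C3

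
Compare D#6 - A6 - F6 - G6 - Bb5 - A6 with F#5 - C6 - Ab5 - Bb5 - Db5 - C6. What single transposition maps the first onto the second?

Take the first pair: D#6 → F#5. D to F spans 6 letter names, so the interval is some kind of sixth.
F#5 to D#6 is 9 semitones, which makes it a major sixth; the second version is lower, so the direction is down.
Checking another pair — A6 → C6 — gives the same interval.

down a major sixth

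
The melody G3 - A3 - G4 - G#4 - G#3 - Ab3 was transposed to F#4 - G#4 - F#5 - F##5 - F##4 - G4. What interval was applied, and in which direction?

From G3 to F#4 is 7 letter names — a seventh of some quality.
G3 to F#4 is 11 semitones, which makes it a major seventh; the second version is higher, so the direction is up.
Checking another pair — Ab3 → G4 — gives the same interval.

up a major seventh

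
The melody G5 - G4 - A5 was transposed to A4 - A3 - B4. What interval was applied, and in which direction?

down a minor seventh

Take the first pair: G5 → A4. G to A spans 7 letter names, so the interval is some kind of seventh.
A4 to G5 is 10 semitones, which makes it a minor seventh; the second version is lower, so the direction is down.
Checking another pair — A5 → B4 — gives the same interval.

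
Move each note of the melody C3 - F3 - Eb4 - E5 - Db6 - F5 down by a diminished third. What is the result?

A#2 D#3 C#4 C##5 B5 D#5

A diminished third down from C3 gives A#2.
F3 down a diminished third is D#3.
Eb4 down a diminished third is C#4.
A diminished third down from E5 gives C##5.
Db6 down a diminished third is B5.
A diminished third down from F5 gives D#5.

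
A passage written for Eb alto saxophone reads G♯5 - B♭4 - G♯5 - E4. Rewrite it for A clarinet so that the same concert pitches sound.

First find concert pitch: the Eb alto saxophone sounds a major sixth below written, so G♯5 B♭4 G♯5 E4 sounds B4 Db4 B4 G3.
Then write for A clarinet: it sounds a minor third below written, so the part must be a minor third above concert.
B4 → D5
Db4 → Fb4
B4 → D5
G3 → Bb3

D5 Fb4 D5 Bb3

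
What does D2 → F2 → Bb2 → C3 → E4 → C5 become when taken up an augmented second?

E#2 G#2 C#3 D#3 F##4 D#5

D2 gives E#2
F2 gives G#2
Bb2 gives C#3
C3 gives D#3
E4 gives F##4
C5 gives D#5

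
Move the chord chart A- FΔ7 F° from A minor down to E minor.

E- CΔ7 C°

A minor down to E minor is a perfect fourth; each chord root moves by that interval while the quality stays the same.
A-: root A down a perfect fourth → E, giving E-.
FΔ7: root F down a perfect fourth → C, giving CΔ7.
F°: root F down a perfect fourth → C, giving C°.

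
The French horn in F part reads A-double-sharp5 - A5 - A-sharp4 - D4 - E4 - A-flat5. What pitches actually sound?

Written C4 on the French horn in F sounds as F3, a perfect fifth lower; apply that shift to every note.
A##5 to D##5
A5 to D5
A#4 to D#4
D4 to G3
E4 to A3
Ab5 to Db5

D##5 D5 D#4 G3 A3 Db5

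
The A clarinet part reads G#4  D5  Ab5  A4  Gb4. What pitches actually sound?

Written C4 on the A clarinet sounds as A3, a minor third lower; apply that shift to every note.
G#4 → E#4
D5 → B4
Ab5 → F5
A4 → F#4
Gb4 → Eb4

E#4 B4 F5 F#4 Eb4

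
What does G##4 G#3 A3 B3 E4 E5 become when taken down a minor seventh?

A##3 A#2 B2 C#3 F#3 F#4

G##4 down a minor seventh is A##3.
A minor seventh down from G#3 gives A#2.
A3: a seventh down reaches B, and 10 semitones makes it B2.
A minor seventh down from B3 gives C#3.
E4: a seventh down reaches F, and 10 semitones makes it F#3.
E5 down a minor seventh is F#4.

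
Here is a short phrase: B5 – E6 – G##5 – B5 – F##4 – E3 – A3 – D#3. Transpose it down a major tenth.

B5 down a major tenth is G4.
E6: a tenth down reaches C, and 16 semitones makes it C5.
A major tenth down from G##5 gives E#4.
B5 down a major tenth is G4.
F##4 down a major tenth is D#3.
A major tenth down from E3 gives C2.
A major tenth down from A3 gives F2.
D#3: a tenth down reaches B, and 16 semitones makes it B1.

G4 C5 E#4 G4 D#3 C2 F2 B1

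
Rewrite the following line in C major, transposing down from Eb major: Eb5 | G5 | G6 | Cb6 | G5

From Eb down to C is a minor third; apply that to each pitch.
Eb5 gives C5
G5 gives E5
G6 gives E6
Cb6 gives Ab5
G5 gives E5

C5 E5 E6 Ab5 E5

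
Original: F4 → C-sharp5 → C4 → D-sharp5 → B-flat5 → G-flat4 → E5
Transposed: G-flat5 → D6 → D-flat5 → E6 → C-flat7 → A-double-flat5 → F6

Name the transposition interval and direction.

Take the first pair: F4 → Gb5. F to G spans 9 letter names, so the interval is some kind of ninth.
F4 to Gb5 is 13 semitones, which makes it a minor ninth; the second version is higher, so the direction is up.
Checking another pair — E5 → F6 — gives the same interval.

up a minor ninth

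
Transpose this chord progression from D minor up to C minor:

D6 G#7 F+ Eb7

C6 F#7 Eb+ Db7

D minor up to C minor is a minor seventh; each chord root moves by that interval while the quality stays the same.
D6: root D up a minor seventh → C, giving C6.
G#7: root G# up a minor seventh → F#, giving F#7.
F+: root F up a minor seventh → Eb, giving Eb+.
Eb7: root Eb up a minor seventh → Db, giving Db7.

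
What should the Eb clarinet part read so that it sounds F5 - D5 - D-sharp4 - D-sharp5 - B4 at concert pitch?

Written C4 sounds as Eb4 on the Eb clarinet, so concert pitches are written a minor third down.
F5 -> D5
D5 -> B4
D#4 -> B#3
D#5 -> B#4
B4 -> G#4

D5 B4 B#3 B#4 G#4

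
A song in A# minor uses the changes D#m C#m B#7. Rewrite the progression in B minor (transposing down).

Em Dm C#7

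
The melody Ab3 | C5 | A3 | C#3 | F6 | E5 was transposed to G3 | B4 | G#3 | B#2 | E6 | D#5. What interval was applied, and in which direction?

down a minor second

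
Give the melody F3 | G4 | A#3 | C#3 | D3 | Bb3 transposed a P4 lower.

F3 gives C3
G4 gives D4
A#3 gives E#3
C#3 gives G#2
D3 gives A2
Bb3 gives F3

C3 D4 E#3 G#2 A2 F3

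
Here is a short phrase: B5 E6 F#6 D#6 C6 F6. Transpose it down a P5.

E5 A5 B5 G#5 F5 Bb5

B5 becomes E5
E6 becomes A5
F#6 becomes B5
D#6 becomes G#5
C6 becomes F5
F6 becomes Bb5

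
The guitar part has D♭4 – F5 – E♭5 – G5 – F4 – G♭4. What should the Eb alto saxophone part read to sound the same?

First find concert pitch: the guitar sounds a perfect octave below written, so D♭4 F5 E♭5 G5 F4 G♭4 sounds Db3 F4 Eb4 G4 F3 Gb3.
Then write for Eb alto saxophone: it sounds a major sixth below written, so the part must be a major sixth above concert.
Db3 → Bb3
F4 → D5
Eb4 → C5
G4 → E5
F3 → D4
Gb3 → Eb4

Bb3 D5 C5 E5 D4 Eb4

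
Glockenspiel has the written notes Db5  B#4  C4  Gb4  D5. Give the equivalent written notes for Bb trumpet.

Eb7 C##7 D6 Ab6 E7

First find concert pitch: the glockenspiel sounds a perfect fifteenth above written, so Db5 B#4 C4 Gb4 D5 sounds Db7 B#6 C6 Gb6 D7.
Then write for Bb trumpet: it sounds a major second below written, so the part must be a major second above concert.
Db7 → Eb7
B#6 → C##7
C6 → D6
Gb6 → Ab6
D7 → E7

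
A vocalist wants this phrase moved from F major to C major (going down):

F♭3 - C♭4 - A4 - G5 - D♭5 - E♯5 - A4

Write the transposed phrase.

From F down to C is a perfect fourth; apply that to each pitch.
Fb3 to Cb3
Cb4 to Gb3
A4 to E4
G5 to D5
Db5 to Ab4
E#5 to B#4
A4 to E4

Cb3 Gb3 E4 D5 Ab4 B#4 E4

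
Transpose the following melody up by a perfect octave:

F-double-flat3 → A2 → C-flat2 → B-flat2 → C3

Fbb4 A3 Cb3 Bb3 C4

Fbb3 up a perfect octave is Fbb4.
A2 up a perfect octave is A3.
Cb2: an octave up reaches C, and 12 semitones makes it Cb3.
Bb2 up a perfect octave is Bb3.
C3 up a perfect octave is C4.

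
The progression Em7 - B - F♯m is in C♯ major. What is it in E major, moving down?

C♯ major down to E major is a major sixth; each chord root moves by that interval while the quality stays the same.
Em7: root E down a major sixth → G, giving Gm7.
B: root B down a major sixth → D, giving D.
F♯m: root F♯ down a major sixth → A, giving Am.

Gm7 D Am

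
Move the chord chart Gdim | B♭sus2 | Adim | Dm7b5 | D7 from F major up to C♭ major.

F major up to C♭ major is a diminished fifth; each chord root moves by that interval while the quality stays the same.
Gdim: root G up a diminished fifth → Db, giving Dbdim.
B♭sus2: root B♭ up a diminished fifth → Fb, giving Fbsus2.
Adim: root A up a diminished fifth → Eb, giving Ebdim.
Dm7b5: root D up a diminished fifth → Ab, giving Abm7b5.
D7: root D up a diminished fifth → Ab, giving Ab7.

Dbdim Fbsus2 Ebdim Abm7b5 Ab7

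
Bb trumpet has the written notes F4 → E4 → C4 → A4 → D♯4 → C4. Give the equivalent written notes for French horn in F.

First find concert pitch: the Bb trumpet sounds a major second below written, so F4 E4 C4 A4 D♯4 C4 sounds Eb4 D4 Bb3 G4 C#4 Bb3.
Then write for French horn in F: it sounds a perfect fifth below written, so the part must be a perfect fifth above concert.
Eb4 → Bb4
D4 → A4
Bb3 → F4
G4 → D5
C#4 → G#4
Bb3 → F4

Bb4 A4 F4 D5 G#4 F4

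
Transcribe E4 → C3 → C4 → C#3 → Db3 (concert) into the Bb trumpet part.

The Bb trumpet sounds a major second below written, so the written part must be a major second above concert — transpose each note up.
E4 becomes F#4
C3 becomes D3
C4 becomes D4
C#3 becomes D#3
Db3 becomes Eb3

F#4 D3 D4 D#3 Eb3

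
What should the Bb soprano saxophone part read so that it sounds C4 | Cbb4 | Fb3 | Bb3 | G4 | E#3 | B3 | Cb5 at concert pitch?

D4 Dbb4 Gb3 C4 A4 F##3 C#4 Db5

Written C4 sounds as Bb3 on the Bb soprano saxophone, so concert pitches are written a major second up.
C4 gives D4
Cbb4 gives Dbb4
Fb3 gives Gb3
Bb3 gives C4
G4 gives A4
E#3 gives F##3
B3 gives C#4
Cb5 gives Db5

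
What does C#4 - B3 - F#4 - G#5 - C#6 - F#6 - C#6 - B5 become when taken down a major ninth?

B2 A2 E3 F#4 B4 E5 B4 A4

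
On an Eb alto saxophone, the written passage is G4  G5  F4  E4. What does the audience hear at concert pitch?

The Eb alto saxophone sounds a major sixth below written, so transpose each written note down a major sixth.
G4 becomes Bb3
G5 becomes Bb4
F4 becomes Ab3
E4 becomes G3

Bb3 Bb4 Ab3 G3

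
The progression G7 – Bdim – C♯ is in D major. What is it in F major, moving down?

Bb7 Ddim E

D major down to F major is a major sixth; each chord root moves by that interval while the quality stays the same.
G7: root G down a major sixth → Bb, giving Bb7.
Bdim: root B down a major sixth → D, giving Ddim.
C♯: root C♯ down a major sixth → E, giving E.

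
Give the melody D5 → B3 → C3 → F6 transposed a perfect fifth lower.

D5 -> G4
B3 -> E3
C3 -> F2
F6 -> Bb5

G4 E3 F2 Bb5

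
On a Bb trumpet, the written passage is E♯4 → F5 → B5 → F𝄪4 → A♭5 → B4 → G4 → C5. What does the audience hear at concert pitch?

Written C4 on the Bb trumpet sounds as Bb3, a major second lower; apply that shift to every note.
E#4 gives D#4
F5 gives Eb5
B5 gives A5
F##4 gives E#4
Ab5 gives Gb5
B4 gives A4
G4 gives F4
C5 gives Bb4

D#4 Eb5 A5 E#4 Gb5 A4 F4 Bb4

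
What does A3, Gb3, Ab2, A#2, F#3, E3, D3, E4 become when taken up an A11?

A3 gives D#5
Gb3 gives C5
Ab2 gives D4
A#2 gives D##4
F#3 gives B#4
E3 gives A#4
D3 gives G#4
E4 gives A#5

D#5 C5 D4 D##4 B#4 A#4 G#4 A#5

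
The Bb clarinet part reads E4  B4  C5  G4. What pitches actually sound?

D4 A4 Bb4 F4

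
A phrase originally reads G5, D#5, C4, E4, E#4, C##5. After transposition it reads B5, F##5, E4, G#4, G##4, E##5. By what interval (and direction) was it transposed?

up a major third

From G5 to B5 is 3 letter names — a third of some quality.
G5 to B5 is 4 semitones, which makes it a major third; the second version is higher, so the direction is up.
Checking another pair — C##5 → E##5 — gives the same interval.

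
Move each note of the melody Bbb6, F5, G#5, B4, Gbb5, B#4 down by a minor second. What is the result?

Ab6 E5 F##5 A#4 Fb5 A##4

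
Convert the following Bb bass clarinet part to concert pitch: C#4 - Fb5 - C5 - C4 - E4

Written C4 on the Bb bass clarinet sounds as Bb2, a major ninth lower; apply that shift to every note.
C#4 -> B2
Fb5 -> Ebb4
C5 -> Bb3
C4 -> Bb2
E4 -> D3

B2 Ebb4 Bb3 Bb2 D3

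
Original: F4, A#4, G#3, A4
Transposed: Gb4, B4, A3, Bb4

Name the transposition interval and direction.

Take the first pair: F4 → Gb4. F to G spans 2 letter names, so the interval is some kind of second.
F4 to Gb4 is 1 semitone, which makes it a minor second; the second version is higher, so the direction is up.
Checking another pair — A4 → Bb4 — gives the same interval.

up a minor second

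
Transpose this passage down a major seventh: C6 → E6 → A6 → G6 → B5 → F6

Db5 F5 Bb5 Ab5 C5 Gb5

C6 down a major seventh is Db5.
E6: a seventh down reaches F, and 11 semitones makes it F5.
A major seventh down from A6 gives Bb5.
G6 down a major seventh is Ab5.
B5: a seventh down reaches C, and 11 semitones makes it C5.
F6: a seventh down reaches G, and 11 semitones makes it Gb5.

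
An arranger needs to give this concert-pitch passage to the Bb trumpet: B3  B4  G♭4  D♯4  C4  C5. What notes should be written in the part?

Written C4 sounds as Bb3 on the Bb trumpet, so concert pitches are written a major second up.
B3 becomes C#4
B4 becomes C#5
Gb4 becomes Ab4
D#4 becomes E#4
C4 becomes D4
C5 becomes D5

C#4 C#5 Ab4 E#4 D4 D5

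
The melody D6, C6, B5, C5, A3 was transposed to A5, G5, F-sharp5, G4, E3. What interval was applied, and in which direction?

Take the first pair: D6 → A5. D to A spans 4 letter names, so the interval is some kind of fourth.
A5 to D6 is 5 semitones, which makes it a perfect fourth; the second version is lower, so the direction is down.
Checking another pair — A3 → E3 — gives the same interval.

down a perfect fourth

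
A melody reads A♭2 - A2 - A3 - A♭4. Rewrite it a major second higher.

Bb2 B2 B3 Bb4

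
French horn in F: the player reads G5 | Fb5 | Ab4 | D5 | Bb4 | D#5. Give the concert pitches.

The French horn in F sounds a perfect fifth below written, so transpose each written note down a perfect fifth.
G5 → C5
Fb5 → Bbb4
Ab4 → Db4
D5 → G4
Bb4 → Eb4
D#5 → G#4

C5 Bbb4 Db4 G4 Eb4 G#4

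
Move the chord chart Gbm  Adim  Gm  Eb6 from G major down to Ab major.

G major down to Ab major is a major seventh; each chord root moves by that interval while the quality stays the same.
Gbm: root Gb down a major seventh → Abb, giving Abbm.
Adim: root A down a major seventh → Bb, giving Bbdim.
Gm: root G down a major seventh → Ab, giving Abm.
Eb6: root Eb down a major seventh → Fb, giving Fb6.

Abbm Bbdim Abm Fb6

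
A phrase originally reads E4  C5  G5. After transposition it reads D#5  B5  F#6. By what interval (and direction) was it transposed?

up a major seventh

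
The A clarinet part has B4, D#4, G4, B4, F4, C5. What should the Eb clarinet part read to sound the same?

E#4 G##3 C#4 E#4 B3 F#4

First find concert pitch: the A clarinet sounds a minor third below written, so B4 D#4 G4 B4 F4 C5 sounds G#4 B#3 E4 G#4 D4 A4.
Then write for Eb clarinet: it sounds a minor third above written, so the part must be a minor third below concert.
G#4 → E#4
B#3 → G##3
E4 → C#4
G#4 → E#4
D4 → B3
A4 → F#4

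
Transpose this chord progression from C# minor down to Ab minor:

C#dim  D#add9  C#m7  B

Abdim Bbadd9 Abm7 Gb

C# minor down to Ab minor is an augmented third; each chord root moves by that interval while the quality stays the same.
C#dim: root C# down an augmented third → Ab, giving Abdim.
D#add9: root D# down an augmented third → Bb, giving Bbadd9.
C#m7: root C# down an augmented third → Ab, giving Abm7.
B: root B down an augmented third → Gb, giving Gb.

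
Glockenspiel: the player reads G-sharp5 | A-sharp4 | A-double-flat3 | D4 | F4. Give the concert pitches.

G#7 A#6 Abb5 D6 F6

The glockenspiel sounds a perfect fifteenth above written, so transpose each written note up a perfect fifteenth.
G#5 -> G#7
A#4 -> A#6
Abb3 -> Abb5
D4 -> D6
F4 -> F6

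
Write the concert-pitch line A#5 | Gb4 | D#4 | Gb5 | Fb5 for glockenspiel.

A#3 Gb2 D#2 Gb3 Fb3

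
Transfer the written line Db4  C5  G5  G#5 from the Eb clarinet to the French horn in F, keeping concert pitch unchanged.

First find concert pitch: the Eb clarinet sounds a minor third above written, so Db4 C5 G5 G#5 sounds Fb4 Eb5 Bb5 B5.
Then write for French horn in F: it sounds a perfect fifth below written, so the part must be a perfect fifth above concert.
Fb4 → Cb5
Eb5 → Bb5
Bb5 → F6
B5 → F#6

Cb5 Bb5 F6 F#6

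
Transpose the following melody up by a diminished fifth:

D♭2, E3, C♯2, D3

Abb2 Bb3 G2 Ab3

Db2: a fifth up reaches A, and 6 semitones makes it Abb2.
A diminished fifth up from E3 gives Bb3.
A diminished fifth up from C#2 gives G2.
D3 up a diminished fifth is Ab3.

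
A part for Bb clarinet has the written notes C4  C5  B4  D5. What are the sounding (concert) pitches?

Bb3 Bb4 A4 C5

The Bb clarinet sounds a major second below written, so transpose each written note down a major second.
C4 -> Bb3
C5 -> Bb4
B4 -> A4
D5 -> C5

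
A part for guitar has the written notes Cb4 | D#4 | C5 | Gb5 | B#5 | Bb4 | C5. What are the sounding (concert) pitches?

Cb3 D#3 C4 Gb4 B#4 Bb3 C4

Written C4 on the guitar sounds as C3, a perfect octave lower; apply that shift to every note.
Cb4 -> Cb3
D#4 -> D#3
C5 -> C4
Gb5 -> Gb4
B#5 -> B#4
Bb4 -> Bb3
C5 -> C4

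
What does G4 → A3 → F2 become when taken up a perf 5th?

G4 -> D5
A3 -> E4
F2 -> C3

D5 E4 C3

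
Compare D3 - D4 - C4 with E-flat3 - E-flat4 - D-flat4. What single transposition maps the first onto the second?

Take the first pair: D3 → Eb3. D to E spans 2 letter names, so the interval is some kind of second.
D3 to Eb3 is 1 semitone, which makes it a minor second; the second version is higher, so the direction is up.
Checking another pair — C4 → Db4 — gives the same interval.

up a minor second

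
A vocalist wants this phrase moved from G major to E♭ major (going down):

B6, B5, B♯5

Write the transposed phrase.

G major to E♭ major down is a major third, so every note moves down by that interval.
B6 to G6
B5 to G5
B#5 to G#5

G6 G5 G#5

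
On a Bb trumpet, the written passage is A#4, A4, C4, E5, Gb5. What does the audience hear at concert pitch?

G#4 G4 Bb3 D5 Fb5

Written C4 on the Bb trumpet sounds as Bb3, a major second lower; apply that shift to every note.
A#4 to G#4
A4 to G4
C4 to Bb3
E5 to D5
Gb5 to Fb5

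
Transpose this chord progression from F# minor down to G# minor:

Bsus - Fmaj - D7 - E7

F# minor down to G# minor is a minor seventh; each chord root moves by that interval while the quality stays the same.
Bsus: root B down a minor seventh → C#, giving C#sus.
Fmaj: root F down a minor seventh → G, giving Gmaj.
D7: root D down a minor seventh → E, giving E7.
E7: root E down a minor seventh → F#, giving F#7.

C#sus Gmaj E7 F#7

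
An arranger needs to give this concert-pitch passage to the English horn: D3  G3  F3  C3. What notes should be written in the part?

The English horn sounds a perfect fifth below written, so the written part must be a perfect fifth above concert — transpose each note up.
D3 → A3
G3 → D4
F3 → C4
C3 → G3

A3 D4 C4 G3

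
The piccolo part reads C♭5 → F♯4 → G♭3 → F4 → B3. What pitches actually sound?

Cb6 F#5 Gb4 F5 B4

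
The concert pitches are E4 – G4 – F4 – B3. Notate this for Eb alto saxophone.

C#5 E5 D5 G#4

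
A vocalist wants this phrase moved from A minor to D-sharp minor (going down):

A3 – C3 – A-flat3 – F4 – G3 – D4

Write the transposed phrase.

D#3 F#2 D3 B3 C#3 G#3

A minor to D-sharp minor down is a diminished fifth, so every note moves down by that interval.
A3 to D#3
C3 to F#2
Ab3 to D3
F4 to B3
G3 to C#3
D4 to G#3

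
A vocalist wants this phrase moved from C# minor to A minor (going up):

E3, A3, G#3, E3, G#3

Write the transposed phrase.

C4 F4 E4 C4 E4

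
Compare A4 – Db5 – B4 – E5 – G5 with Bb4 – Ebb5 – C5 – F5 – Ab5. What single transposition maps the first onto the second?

up a minor second

Take the first pair: A4 → Bb4. A to B spans 2 letter names, so the interval is some kind of second.
A4 to Bb4 is 1 semitone, which makes it a minor second; the second version is higher, so the direction is up.
Checking another pair — G5 → Ab5 — gives the same interval.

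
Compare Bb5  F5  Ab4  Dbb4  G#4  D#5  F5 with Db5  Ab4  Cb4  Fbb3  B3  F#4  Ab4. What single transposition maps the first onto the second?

down a major sixth

Take the first pair: Bb5 → Db5. B to D spans 6 letter names, so the interval is some kind of sixth.
Db5 to Bb5 is 9 semitones, which makes it a major sixth; the second version is lower, so the direction is down.
Checking another pair — F5 → Ab4 — gives the same interval.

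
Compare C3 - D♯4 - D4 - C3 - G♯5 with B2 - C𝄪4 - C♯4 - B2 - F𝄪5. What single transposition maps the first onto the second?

down a minor second

Take the first pair: C3 → B2. C to B spans 2 letter names, so the interval is some kind of second.
B2 to C3 is 1 semitone, which makes it a minor second; the second version is lower, so the direction is down.
Checking another pair — G#5 → F##5 — gives the same interval.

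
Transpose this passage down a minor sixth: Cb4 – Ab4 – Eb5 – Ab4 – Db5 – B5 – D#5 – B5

Cb4: a sixth down reaches E, and 8 semitones makes it Eb3.
Ab4 down a minor sixth is C4.
Eb5: a sixth down reaches G, and 8 semitones makes it G4.
A minor sixth down from Ab4 gives C4.
Db5 down a minor sixth is F4.
A minor sixth down from B5 gives D#5.
D#5: a sixth down reaches F, and 8 semitones makes it F##4.
B5 down a minor sixth is D#5.

Eb3 C4 G4 C4 F4 D#5 F##4 D#5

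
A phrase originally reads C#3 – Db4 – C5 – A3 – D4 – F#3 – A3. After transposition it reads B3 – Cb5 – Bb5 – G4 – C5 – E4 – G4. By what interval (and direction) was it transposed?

From C#3 to B3 is 7 letter names — a seventh of some quality.
C#3 to B3 is 10 semitones, which makes it a minor seventh; the second version is higher, so the direction is up.
Checking another pair — A3 → G4 — gives the same interval.

up a minor seventh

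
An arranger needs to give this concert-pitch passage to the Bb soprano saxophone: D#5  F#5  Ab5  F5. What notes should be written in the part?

The Bb soprano saxophone sounds a major second below written, so the written part must be a major second above concert — transpose each note up.
D#5 gives E#5
F#5 gives G#5
Ab5 gives Bb5
F5 gives G5

E#5 G#5 Bb5 G5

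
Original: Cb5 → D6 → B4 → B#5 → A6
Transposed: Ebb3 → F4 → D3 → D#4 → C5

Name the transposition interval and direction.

Take the first pair: Cb5 → Ebb3. C to E spans 13 letter names, so the interval is some kind of thirteenth.
Ebb3 to Cb5 is 21 semitones, which makes it a major thirteenth; the second version is lower, so the direction is down.
Checking another pair — A6 → C5 — gives the same interval.

down a major thirteenth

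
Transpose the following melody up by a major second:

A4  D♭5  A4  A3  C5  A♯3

A4 gives B4
Db5 gives Eb5
A4 gives B4
A3 gives B3
C5 gives D5
A#3 gives B#3

B4 Eb5 B4 B3 D5 B#3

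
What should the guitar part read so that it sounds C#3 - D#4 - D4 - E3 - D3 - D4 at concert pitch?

C#4 D#5 D5 E4 D4 D5

Written C4 sounds as C3 on the guitar, so concert pitches are written a perfect octave up.
C#3 → C#4
D#4 → D#5
D4 → D5
E3 → E4
D3 → D4
D4 → D5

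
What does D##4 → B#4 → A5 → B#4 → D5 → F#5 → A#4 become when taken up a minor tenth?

D##4 to F##5
B#4 to D#6
A5 to C7
B#4 to D#6
D5 to F6
F#5 to A6
A#4 to C#6

F##5 D#6 C7 D#6 F6 A6 C#6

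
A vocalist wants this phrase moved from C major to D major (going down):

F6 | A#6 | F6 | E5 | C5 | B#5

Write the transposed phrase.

G5 B#5 G5 F#4 D4 C##5

C major to D major down is a minor seventh, so every note moves down by that interval.
F6 → G5
A#6 → B#5
F6 → G5
E5 → F#4
C5 → D4
B#5 → C##5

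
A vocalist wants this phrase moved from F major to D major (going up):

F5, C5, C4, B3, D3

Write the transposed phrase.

From F up to D is a major sixth; apply that to each pitch.
F5 gives D6
C5 gives A5
C4 gives A4
B3 gives G#4
D3 gives B3

D6 A5 A4 G#4 B3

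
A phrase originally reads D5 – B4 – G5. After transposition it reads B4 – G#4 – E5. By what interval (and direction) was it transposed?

down a minor third

From D5 to B4 is 3 letter names — a third of some quality.
B4 to D5 is 3 semitones, which makes it a minor third; the second version is lower, so the direction is down.
Checking another pair — G5 → E5 — gives the same interval.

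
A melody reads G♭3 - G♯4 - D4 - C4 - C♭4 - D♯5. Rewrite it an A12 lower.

Cbb2 C3 Gb2 Fb2 Fbb2 G3

Gb3 gives Cbb2
G#4 gives C3
D4 gives Gb2
C4 gives Fb2
Cb4 gives Fbb2
D#5 gives G3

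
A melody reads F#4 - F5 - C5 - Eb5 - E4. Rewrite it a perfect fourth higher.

B4 Bb5 F5 Ab5 A4

F#4 gives B4
F5 gives Bb5
C5 gives F5
Eb5 gives Ab5
E4 gives A4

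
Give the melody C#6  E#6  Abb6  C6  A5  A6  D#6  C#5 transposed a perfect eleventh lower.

G#4 B#4 Ebb5 G4 E4 E5 A#4 G#3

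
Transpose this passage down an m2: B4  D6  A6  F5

B4 down a minor second is A#4.
A minor second down from D6 gives C#6.
A6: a second down reaches G, and 1 semitone makes it G#6.
A minor second down from F5 gives E5.

A#4 C#6 G#6 E5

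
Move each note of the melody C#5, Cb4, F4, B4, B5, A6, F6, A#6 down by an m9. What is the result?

B#3 Bb2 E3 A#3 A#4 G#5 E5 G##5

C#5: a ninth down reaches B, and 13 semitones makes it B#3.
Cb4: a ninth down reaches B, and 13 semitones makes it Bb2.
F4: a ninth down reaches E, and 13 semitones makes it E3.
A minor ninth down from B4 gives A#3.
B5 down a minor ninth is A#4.
A6 down a minor ninth is G#5.
A minor ninth down from F6 gives E5.
A#6 down a minor ninth is G##5.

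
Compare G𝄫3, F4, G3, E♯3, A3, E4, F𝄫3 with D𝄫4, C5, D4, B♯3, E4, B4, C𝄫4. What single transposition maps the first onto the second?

From Gbb3 to Dbb4 is 5 letter names — a fifth of some quality.
Gbb3 to Dbb4 is 7 semitones, which makes it a perfect fifth; the second version is higher, so the direction is up.
Checking another pair — Fbb3 → Cbb4 — gives the same interval.

up a perfect fifth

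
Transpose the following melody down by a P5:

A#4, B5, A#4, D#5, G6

D#4 E5 D#4 G#4 C6

A#4 -> D#4
B5 -> E5
A#4 -> D#4
D#5 -> G#4
G6 -> C6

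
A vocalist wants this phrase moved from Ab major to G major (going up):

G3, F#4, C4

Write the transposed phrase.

F#4 E#5 B4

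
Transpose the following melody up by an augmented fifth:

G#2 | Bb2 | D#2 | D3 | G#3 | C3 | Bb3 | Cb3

D##3 F#3 A##2 A#3 D##4 G#3 F#4 G3

G#2 -> D##3
Bb2 -> F#3
D#2 -> A##2
D3 -> A#3
G#3 -> D##4
C3 -> G#3
Bb3 -> F#4
Cb3 -> G3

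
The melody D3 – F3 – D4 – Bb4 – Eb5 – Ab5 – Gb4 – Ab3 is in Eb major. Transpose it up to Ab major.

G3 Bb3 G4 Eb5 Ab5 Db6 Cb5 Db4

From Eb up to Ab is a perfect fourth; apply that to each pitch.
D3 to G3
F3 to Bb3
D4 to G4
Bb4 to Eb5
Eb5 to Ab5
Ab5 to Db6
Gb4 to Cb5
Ab3 to Db4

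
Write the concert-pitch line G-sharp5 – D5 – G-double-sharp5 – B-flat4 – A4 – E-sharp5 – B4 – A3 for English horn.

D#6 A5 D##6 F5 E5 B#5 F#5 E4

The English horn sounds a perfect fifth below written, so the written part must be a perfect fifth above concert — transpose each note up.
G#5 -> D#6
D5 -> A5
G##5 -> D##6
Bb4 -> F5
A4 -> E5
E#5 -> B#5
B4 -> F#5
A3 -> E4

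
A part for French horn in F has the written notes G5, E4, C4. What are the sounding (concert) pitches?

The French horn in F sounds a perfect fifth below written, so transpose each written note down a perfect fifth.
G5 gives C5
E4 gives A3
C4 gives F3

C5 A3 F3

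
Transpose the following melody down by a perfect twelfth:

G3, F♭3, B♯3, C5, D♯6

C2 Bbb1 E#2 F3 G#4

G3 → C2
Fb3 → Bbb1
B#3 → E#2
C5 → F3
D#6 → G#4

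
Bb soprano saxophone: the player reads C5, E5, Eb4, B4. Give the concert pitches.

Bb4 D5 Db4 A4

The Bb soprano saxophone sounds a major second below written, so transpose each written note down a major second.
C5 → Bb4
E5 → D5
Eb4 → Db4
B4 → A4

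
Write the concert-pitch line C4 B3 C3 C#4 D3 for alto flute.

F4 E4 F3 F#4 G3

Written C4 sounds as G3 on the alto flute, so concert pitches are written a perfect fourth up.
C4 becomes F4
B3 becomes E4
C3 becomes F3
C#4 becomes F#4
D3 becomes G3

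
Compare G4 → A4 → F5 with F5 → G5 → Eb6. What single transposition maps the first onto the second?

Take the first pair: G4 → F5. G to F spans 7 letter names, so the interval is some kind of seventh.
G4 to F5 is 10 semitones, which makes it a minor seventh; the second version is higher, so the direction is up.
Checking another pair — F5 → Eb6 — gives the same interval.

up a minor seventh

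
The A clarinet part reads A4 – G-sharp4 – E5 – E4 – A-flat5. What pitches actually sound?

The A clarinet sounds a minor third below written, so transpose each written note down a minor third.
A4 -> F#4
G#4 -> E#4
E5 -> C#5
E4 -> C#4
Ab5 -> F5

F#4 E#4 C#5 C#4 F5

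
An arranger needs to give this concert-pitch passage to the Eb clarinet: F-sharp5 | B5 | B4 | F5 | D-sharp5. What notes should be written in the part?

D#5 G#5 G#4 D5 B#4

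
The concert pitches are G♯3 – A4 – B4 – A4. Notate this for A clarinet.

Written C4 sounds as A3 on the A clarinet, so concert pitches are written a minor third up.
G#3 -> B3
A4 -> C5
B4 -> D5
A4 -> C5

B3 C5 D5 C5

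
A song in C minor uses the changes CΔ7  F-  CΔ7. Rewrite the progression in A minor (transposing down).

C minor down to A minor is a minor third; each chord root moves by that interval while the quality stays the same.
CΔ7: root C down a minor third → A, giving AΔ7.
F-: root F down a minor third → D, giving D-.
CΔ7: root C down a minor third → A, giving AΔ7.

AΔ7 D- AΔ7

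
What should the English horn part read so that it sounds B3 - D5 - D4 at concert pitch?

Written C4 sounds as F3 on the English horn, so concert pitches are written a perfect fifth up.
B3 gives F#4
D5 gives A5
D4 gives A4

F#4 A5 A4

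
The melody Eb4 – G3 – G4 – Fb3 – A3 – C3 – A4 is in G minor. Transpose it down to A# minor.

G minor to A# minor down is a diminished seventh, so every note moves down by that interval.
Eb4 to F#3
G3 to A#2
G4 to A#3
Fb3 to G2
A3 to B#2
C3 to D#2
A4 to B#3

F#3 A#2 A#3 G2 B#2 D#2 B#3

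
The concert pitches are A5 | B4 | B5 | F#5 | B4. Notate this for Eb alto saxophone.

F#6 G#5 G#6 D#6 G#5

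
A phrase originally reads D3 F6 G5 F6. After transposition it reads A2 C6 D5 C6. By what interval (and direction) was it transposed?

Take the first pair: D3 → A2. D to A spans 4 letter names, so the interval is some kind of fourth.
A2 to D3 is 5 semitones, which makes it a perfect fourth; the second version is lower, so the direction is down.
Checking another pair — F6 → C6 — gives the same interval.

down a perfect fourth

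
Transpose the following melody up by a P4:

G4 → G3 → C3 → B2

C5 C4 F3 E3

G4 gives C5
G3 gives C4
C3 gives F3
B2 gives E3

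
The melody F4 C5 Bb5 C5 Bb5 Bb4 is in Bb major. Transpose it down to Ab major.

Bb major to Ab major down is a major second, so every note moves down by that interval.
F4 -> Eb4
C5 -> Bb4
Bb5 -> Ab5
C5 -> Bb4
Bb5 -> Ab5
Bb4 -> Ab4

Eb4 Bb4 Ab5 Bb4 Ab5 Ab4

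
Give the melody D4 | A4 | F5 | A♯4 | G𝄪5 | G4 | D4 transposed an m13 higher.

Bb5 F6 Db7 F#6 E#7 Eb6 Bb5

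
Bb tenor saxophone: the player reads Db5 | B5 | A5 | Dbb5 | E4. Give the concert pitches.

The Bb tenor saxophone sounds a major ninth below written, so transpose each written note down a major ninth.
Db5 gives Cb4
B5 gives A4
A5 gives G4
Dbb5 gives Cbb4
E4 gives D3

Cb4 A4 G4 Cbb4 D3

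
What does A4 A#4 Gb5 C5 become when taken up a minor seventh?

G5 G#5 Fb6 Bb5

A4 gives G5
A#4 gives G#5
Gb5 gives Fb6
C5 gives Bb5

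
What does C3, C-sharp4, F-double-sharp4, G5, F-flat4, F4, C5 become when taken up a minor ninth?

C3 gives Db4
C#4 gives D5
F##4 gives G#5
G5 gives Ab6
Fb4 gives Gbb5
F4 gives Gb5
C5 gives Db6

Db4 D5 G#5 Ab6 Gbb5 Gb5 Db6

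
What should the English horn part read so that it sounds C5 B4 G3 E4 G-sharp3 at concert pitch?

G5 F#5 D4 B4 D#4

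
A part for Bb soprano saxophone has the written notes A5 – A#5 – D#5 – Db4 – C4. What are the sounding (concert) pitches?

The Bb soprano saxophone sounds a major second below written, so transpose each written note down a major second.
A5 becomes G5
A#5 becomes G#5
D#5 becomes C#5
Db4 becomes Cb4
C4 becomes Bb3

G5 G#5 C#5 Cb4 Bb3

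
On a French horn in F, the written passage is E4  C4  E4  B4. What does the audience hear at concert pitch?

A3 F3 A3 E4

The French horn in F sounds a perfect fifth below written, so transpose each written note down a perfect fifth.
E4 gives A3
C4 gives F3
E4 gives A3
B4 gives E4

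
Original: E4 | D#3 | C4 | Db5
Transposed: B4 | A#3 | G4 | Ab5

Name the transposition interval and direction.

Take the first pair: E4 → B4. E to B spans 5 letter names, so the interval is some kind of fifth.
E4 to B4 is 7 semitones, which makes it a perfect fifth; the second version is higher, so the direction is up.
Checking another pair — Db5 → Ab5 — gives the same interval.

up a perfect fifth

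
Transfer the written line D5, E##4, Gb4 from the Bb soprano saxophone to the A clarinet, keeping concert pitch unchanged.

Eb5 F##4 Abb4

First find concert pitch: the Bb soprano saxophone sounds a major second below written, so D5 E##4 Gb4 sounds C5 D##4 Fb4.
Then write for A clarinet: it sounds a minor third below written, so the part must be a minor third above concert.
C5 → Eb5
D##4 → F##4
Fb4 → Abb4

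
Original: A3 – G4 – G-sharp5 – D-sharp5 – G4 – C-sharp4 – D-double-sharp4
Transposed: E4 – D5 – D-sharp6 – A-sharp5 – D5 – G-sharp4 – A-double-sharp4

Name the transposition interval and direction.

From A3 to E4 is 5 letter names — a fifth of some quality.
A3 to E4 is 7 semitones, which makes it a perfect fifth; the second version is higher, so the direction is up.
Checking another pair — D##4 → A##4 — gives the same interval.

up a perfect fifth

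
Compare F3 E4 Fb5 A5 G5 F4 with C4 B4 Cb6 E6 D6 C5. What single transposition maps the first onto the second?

up a perfect fifth

From F3 to C4 is 5 letter names — a fifth of some quality.
F3 to C4 is 7 semitones, which makes it a perfect fifth; the second version is higher, so the direction is up.
Checking another pair — F4 → C5 — gives the same interval.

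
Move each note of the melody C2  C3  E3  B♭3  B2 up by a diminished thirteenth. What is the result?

C2: a thirteenth up reaches A, and 19 semitones makes it Abb3.
A diminished thirteenth up from C3 gives Abb4.
E3 up a diminished thirteenth is Cb5.
Bb3 up a diminished thirteenth is Gbb5.
B2: a thirteenth up reaches G, and 19 semitones makes it Gb4.

Abb3 Abb4 Cb5 Gbb5 Gb4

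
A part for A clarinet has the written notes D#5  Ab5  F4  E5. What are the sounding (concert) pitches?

B#4 F5 D4 C#5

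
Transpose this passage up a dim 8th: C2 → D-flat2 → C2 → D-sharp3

Cb3 Dbb3 Cb3 D4

C2 to Cb3
Db2 to Dbb3
C2 to Cb3
D#3 to D4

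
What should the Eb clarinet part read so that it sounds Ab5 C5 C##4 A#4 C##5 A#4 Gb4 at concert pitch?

The Eb clarinet sounds a minor third above written, so the written part must be a minor third below concert — transpose each note down.
Ab5 gives F5
C5 gives A4
C##4 gives A##3
A#4 gives F##4
C##5 gives A##4
A#4 gives F##4
Gb4 gives Eb4

F5 A4 A##3 F##4 A##4 F##4 Eb4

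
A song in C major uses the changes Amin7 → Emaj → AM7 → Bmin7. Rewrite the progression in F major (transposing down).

Dmin7 Amaj DM7 Emin7

C major down to F major is a perfect fifth; each chord root moves by that interval while the quality stays the same.
Amin7: root A down a perfect fifth → D, giving Dmin7.
Emaj: root E down a perfect fifth → A, giving Amaj.
AM7: root A down a perfect fifth → D, giving DM7.
Bmin7: root B down a perfect fifth → E, giving Emin7.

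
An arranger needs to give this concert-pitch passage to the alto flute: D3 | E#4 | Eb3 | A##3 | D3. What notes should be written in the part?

G3 A#4 Ab3 D##4 G3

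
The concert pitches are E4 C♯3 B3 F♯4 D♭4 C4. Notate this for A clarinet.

The A clarinet sounds a minor third below written, so the written part must be a minor third above concert — transpose each note up.
E4 -> G4
C#3 -> E3
B3 -> D4
F#4 -> A4
Db4 -> Fb4
C4 -> Eb4

G4 E3 D4 A4 Fb4 Eb4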